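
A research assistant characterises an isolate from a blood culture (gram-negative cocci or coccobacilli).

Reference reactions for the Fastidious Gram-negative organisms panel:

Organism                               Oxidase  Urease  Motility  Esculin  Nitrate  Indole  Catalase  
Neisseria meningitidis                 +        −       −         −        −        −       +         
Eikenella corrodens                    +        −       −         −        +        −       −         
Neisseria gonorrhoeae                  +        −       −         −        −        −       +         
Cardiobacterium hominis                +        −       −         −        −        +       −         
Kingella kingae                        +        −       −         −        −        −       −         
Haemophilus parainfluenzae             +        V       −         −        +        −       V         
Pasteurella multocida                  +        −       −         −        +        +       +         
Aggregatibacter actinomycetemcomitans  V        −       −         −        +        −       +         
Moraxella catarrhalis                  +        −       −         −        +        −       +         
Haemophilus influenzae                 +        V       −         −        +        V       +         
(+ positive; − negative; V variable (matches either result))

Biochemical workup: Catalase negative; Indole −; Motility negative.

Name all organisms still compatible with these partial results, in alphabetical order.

Eikenella corrodens, Haemophilus parainfluenzae, Kingella kingae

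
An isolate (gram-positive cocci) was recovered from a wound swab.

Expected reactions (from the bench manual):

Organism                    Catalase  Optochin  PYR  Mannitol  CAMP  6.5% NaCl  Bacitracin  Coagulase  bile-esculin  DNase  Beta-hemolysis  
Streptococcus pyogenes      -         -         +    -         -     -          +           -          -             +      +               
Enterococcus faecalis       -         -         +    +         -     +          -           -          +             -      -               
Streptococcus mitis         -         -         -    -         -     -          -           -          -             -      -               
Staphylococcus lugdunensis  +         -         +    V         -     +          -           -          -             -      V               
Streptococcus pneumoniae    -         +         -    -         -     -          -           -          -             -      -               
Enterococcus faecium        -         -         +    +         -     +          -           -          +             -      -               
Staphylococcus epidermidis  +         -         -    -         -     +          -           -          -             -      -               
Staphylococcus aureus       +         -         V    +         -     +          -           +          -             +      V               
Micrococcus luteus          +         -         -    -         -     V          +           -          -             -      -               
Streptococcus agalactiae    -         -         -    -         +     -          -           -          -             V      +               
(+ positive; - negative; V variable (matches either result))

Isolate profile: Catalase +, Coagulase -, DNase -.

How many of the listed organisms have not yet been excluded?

Catalase +: excludes 6 organisms — 4 left.
DNase -: excludes Staphylococcus aureus — 3 left.
Coagulase -: all 3 remaining candidates are consistent.
Still consistent: Micrococcus luteus, Staphylococcus epidermidis, Staphylococcus lugdunensis.

3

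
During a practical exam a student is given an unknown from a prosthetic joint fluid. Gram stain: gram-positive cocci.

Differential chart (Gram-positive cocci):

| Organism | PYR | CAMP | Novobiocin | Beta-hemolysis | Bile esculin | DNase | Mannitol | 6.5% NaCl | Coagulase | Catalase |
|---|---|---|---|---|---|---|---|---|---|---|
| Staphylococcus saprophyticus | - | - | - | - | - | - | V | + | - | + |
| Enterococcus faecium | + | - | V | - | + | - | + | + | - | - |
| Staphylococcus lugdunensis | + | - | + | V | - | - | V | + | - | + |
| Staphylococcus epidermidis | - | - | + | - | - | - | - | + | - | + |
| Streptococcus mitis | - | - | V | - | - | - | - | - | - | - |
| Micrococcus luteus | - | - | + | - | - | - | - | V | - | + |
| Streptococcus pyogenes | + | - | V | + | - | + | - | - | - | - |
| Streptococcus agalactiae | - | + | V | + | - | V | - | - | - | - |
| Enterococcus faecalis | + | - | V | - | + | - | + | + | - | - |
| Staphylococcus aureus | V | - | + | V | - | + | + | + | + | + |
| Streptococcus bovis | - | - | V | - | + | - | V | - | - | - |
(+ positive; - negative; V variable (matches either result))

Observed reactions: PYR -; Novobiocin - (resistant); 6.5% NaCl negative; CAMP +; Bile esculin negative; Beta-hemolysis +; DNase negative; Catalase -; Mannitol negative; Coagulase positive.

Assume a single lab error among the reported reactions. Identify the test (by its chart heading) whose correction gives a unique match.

As reported, no row in the chart matches all 10 reactions.
Reversing Beta-hemolysis → still no organism matches.
Reversing Mannitol → still no organism matches.
Reversing DNase → still no organism matches.
Reversing PYR → still no organism matches.
Reversing Bile esculin → still no organism matches.
Reversing CAMP → still no organism matches.
Reversing Novobiocin → still no organism matches.
Reversing Catalase → still no organism matches.
Reversing 6.5% NaCl → still no organism matches.
Reversing Coagulase (to -) → unique match: Streptococcus agalactiae.

Coagulase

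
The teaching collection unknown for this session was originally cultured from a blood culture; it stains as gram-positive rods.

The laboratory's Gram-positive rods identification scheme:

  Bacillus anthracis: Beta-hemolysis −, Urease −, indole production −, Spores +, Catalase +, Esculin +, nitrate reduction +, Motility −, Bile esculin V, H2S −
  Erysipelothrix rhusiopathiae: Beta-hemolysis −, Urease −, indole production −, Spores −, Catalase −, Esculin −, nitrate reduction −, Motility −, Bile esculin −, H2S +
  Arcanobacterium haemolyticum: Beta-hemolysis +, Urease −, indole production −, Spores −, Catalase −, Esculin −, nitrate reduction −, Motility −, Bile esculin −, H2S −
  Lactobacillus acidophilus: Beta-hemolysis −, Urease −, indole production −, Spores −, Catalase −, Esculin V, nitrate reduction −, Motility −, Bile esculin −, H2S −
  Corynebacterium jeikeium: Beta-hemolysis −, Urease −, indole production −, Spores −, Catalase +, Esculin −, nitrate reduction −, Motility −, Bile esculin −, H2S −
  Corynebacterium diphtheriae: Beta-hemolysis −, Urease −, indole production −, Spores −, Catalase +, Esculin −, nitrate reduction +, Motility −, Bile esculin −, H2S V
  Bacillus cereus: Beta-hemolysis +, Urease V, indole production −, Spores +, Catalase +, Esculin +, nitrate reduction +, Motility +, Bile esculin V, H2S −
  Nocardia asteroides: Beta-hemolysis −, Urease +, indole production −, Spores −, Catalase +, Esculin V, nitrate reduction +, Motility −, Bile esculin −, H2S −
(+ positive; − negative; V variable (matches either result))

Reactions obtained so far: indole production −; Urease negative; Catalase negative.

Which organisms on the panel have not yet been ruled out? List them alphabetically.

Arcanobacterium haemolyticum, Erysipelothrix rhusiopathiae, Lactobacillus acidophilus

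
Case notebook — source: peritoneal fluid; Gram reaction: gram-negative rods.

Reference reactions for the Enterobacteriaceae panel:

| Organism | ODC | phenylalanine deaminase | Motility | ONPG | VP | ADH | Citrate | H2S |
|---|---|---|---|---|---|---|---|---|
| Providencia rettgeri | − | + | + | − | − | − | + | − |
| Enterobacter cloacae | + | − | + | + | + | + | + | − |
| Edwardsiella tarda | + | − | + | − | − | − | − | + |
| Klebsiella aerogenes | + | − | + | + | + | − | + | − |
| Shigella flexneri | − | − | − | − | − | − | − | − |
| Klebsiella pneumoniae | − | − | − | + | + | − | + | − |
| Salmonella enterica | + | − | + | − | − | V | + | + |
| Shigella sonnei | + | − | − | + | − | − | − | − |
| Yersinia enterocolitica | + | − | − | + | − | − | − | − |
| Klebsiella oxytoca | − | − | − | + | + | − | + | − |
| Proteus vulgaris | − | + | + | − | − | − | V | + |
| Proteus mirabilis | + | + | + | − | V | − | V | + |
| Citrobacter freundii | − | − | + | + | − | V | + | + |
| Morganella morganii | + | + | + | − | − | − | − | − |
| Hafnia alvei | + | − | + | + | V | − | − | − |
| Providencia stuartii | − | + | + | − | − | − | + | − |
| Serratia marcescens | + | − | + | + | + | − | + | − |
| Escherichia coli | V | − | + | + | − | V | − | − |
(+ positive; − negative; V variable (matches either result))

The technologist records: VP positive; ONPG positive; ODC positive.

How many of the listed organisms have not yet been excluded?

4

VP +: excludes 11 organisms — 7 left.
ODC +: excludes Klebsiella pneumoniae, Klebsiella oxytoca — 5 left.
ONPG +: excludes Proteus mirabilis — 4 left.
Still consistent: Enterobacter cloacae, Hafnia alvei, Klebsiella aerogenes, Serratia marcescens.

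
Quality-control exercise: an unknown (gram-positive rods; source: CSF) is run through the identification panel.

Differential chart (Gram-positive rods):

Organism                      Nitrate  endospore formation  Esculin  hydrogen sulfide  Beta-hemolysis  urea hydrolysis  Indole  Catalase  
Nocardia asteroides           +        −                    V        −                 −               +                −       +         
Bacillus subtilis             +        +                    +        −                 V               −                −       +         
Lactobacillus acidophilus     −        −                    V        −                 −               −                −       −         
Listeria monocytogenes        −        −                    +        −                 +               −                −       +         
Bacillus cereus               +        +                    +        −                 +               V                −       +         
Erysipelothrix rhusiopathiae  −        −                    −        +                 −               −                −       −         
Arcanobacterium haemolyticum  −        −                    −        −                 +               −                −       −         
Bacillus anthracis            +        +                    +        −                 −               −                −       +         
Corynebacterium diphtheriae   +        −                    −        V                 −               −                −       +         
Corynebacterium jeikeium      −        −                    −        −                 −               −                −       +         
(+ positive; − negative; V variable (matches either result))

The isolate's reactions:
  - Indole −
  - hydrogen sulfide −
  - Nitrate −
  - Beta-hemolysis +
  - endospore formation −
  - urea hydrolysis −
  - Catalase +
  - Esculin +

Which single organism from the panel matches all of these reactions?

Esculin +: excludes Erysipelothrix rhusiopathiae, Arcanobacterium haemolyticum, Corynebacterium diphtheriae, Corynebacterium jeikeium — 6 left.
urea hydrolysis −: excludes Nocardia asteroides — 5 left.
Indole −: all 5 remaining candidates are consistent.
Beta-hemolysis +: excludes Lactobacillus acidophilus, Bacillus anthracis — 3 left.
hydrogen sulfide −: all 3 remaining candidates are consistent.
endospore formation −: excludes Bacillus subtilis, Bacillus cereus — 1 left.
Catalase +: the one remaining candidate is consistent.
Nitrate −: the one remaining candidate is consistent.

Listeria monocytogenes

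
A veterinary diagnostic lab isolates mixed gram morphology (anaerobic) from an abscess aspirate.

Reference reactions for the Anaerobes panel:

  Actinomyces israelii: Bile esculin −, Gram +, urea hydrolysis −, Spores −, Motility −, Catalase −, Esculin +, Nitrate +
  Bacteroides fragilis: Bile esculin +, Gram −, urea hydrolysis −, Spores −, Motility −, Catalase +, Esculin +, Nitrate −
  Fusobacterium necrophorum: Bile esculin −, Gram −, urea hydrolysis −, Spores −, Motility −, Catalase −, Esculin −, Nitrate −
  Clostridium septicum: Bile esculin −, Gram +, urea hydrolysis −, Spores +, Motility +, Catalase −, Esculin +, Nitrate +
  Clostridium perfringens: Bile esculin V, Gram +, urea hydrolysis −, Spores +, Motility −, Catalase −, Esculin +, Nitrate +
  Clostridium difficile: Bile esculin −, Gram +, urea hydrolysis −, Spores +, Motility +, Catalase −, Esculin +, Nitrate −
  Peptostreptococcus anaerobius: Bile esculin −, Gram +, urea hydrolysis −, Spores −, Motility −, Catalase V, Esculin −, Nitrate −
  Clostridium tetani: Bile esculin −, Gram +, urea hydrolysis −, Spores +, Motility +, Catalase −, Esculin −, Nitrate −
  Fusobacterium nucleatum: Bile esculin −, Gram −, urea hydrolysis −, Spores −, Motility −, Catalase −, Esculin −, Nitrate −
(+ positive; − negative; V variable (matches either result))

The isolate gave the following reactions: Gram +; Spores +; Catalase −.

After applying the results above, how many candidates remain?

4

Spores +: excludes 5 organisms — 4 left.
Catalase −: all 4 remaining candidates are consistent.
Gram +: all 4 remaining candidates are consistent.
Still consistent: Clostridium difficile, Clostridium perfringens, Clostridium septicum, Clostridium tetani.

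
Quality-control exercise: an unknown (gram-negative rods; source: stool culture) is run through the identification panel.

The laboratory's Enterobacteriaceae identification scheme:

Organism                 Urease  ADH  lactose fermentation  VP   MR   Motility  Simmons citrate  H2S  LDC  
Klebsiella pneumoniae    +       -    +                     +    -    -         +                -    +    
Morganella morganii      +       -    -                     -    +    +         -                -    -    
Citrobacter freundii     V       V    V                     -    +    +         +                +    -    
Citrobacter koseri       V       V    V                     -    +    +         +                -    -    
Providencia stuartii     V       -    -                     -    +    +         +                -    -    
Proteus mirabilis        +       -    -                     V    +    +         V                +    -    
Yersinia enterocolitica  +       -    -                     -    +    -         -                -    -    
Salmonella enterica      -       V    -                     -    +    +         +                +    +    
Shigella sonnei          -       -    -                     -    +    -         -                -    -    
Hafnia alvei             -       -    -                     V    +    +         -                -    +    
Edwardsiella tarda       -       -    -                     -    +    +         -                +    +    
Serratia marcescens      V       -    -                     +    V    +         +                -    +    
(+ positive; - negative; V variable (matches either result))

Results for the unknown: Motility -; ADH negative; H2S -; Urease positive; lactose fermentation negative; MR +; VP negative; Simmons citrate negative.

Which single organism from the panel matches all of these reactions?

Yersinia enterocolitica

Simmons citrate -: excludes 6 organisms — 6 left.
Urease +: excludes Shigella sonnei, Hafnia alvei, Edwardsiella tarda — 3 left.
Motility -: excludes Morganella morganii, Proteus mirabilis — 1 left.
H2S -: the one remaining candidate is consistent.
ADH -: the one remaining candidate is consistent.
VP -: the one remaining candidate is consistent.
MR +: the one remaining candidate is consistent.
lactose fermentation -: the one remaining candidate is consistent.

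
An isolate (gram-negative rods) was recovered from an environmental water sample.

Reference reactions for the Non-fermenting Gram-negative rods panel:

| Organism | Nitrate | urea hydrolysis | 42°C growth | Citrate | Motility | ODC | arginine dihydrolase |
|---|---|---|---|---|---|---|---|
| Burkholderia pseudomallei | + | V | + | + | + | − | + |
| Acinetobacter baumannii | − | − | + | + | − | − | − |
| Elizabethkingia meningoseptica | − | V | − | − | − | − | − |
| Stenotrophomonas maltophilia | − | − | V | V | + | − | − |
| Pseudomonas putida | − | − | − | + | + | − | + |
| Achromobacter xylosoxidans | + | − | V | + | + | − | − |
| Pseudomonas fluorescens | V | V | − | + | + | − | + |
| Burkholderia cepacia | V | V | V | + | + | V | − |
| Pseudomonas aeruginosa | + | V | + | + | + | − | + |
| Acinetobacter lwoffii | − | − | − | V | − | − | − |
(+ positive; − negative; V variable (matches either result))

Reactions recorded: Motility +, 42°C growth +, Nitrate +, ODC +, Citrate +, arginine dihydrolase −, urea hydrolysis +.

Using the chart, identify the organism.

Burkholderia cepacia

urea hydrolysis +: excludes 5 organisms — 5 left.
42°C growth +: excludes Elizabethkingia meningoseptica, Pseudomonas fluorescens — 3 left.
Nitrate +: all 3 remaining candidates are consistent.
arginine dihydrolase −: excludes Burkholderia pseudomallei, Pseudomonas aeruginosa — 1 left.
Motility +: the one remaining candidate is consistent.
ODC +: the one remaining candidate is consistent.
Citrate +: the one remaining candidate is consistent.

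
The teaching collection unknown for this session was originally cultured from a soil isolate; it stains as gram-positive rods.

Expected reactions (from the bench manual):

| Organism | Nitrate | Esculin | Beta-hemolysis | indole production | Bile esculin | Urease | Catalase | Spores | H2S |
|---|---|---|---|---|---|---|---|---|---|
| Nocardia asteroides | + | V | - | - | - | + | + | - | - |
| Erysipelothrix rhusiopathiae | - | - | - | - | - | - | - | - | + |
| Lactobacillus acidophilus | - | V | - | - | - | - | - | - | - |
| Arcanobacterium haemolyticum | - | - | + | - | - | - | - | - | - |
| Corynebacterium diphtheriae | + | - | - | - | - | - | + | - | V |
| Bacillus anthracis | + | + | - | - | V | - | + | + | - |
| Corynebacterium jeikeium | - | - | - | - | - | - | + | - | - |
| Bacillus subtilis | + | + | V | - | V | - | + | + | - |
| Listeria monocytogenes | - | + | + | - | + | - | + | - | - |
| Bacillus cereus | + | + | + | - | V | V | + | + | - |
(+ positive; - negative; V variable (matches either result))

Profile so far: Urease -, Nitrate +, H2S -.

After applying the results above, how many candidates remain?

4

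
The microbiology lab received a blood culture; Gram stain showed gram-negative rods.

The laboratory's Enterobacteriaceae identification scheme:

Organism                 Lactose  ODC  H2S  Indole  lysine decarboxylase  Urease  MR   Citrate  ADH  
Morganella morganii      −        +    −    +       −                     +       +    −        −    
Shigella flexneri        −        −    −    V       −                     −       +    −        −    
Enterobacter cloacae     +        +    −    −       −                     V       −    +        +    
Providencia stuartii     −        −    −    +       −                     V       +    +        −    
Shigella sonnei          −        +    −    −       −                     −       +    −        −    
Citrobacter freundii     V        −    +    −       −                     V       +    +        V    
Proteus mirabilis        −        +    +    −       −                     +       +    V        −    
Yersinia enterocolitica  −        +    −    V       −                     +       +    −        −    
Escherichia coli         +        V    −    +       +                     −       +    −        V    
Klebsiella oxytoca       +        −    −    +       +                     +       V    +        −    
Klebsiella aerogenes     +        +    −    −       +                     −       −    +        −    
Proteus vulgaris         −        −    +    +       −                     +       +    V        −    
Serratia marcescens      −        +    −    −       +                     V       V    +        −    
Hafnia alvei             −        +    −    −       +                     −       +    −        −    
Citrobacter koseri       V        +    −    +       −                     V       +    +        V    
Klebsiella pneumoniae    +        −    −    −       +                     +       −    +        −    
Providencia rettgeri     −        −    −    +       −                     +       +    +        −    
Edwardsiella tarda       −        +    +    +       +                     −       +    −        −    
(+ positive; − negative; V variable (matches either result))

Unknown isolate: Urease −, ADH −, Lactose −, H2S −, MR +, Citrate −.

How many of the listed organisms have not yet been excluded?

H2S −: excludes Citrobacter freundii, Proteus mirabilis, Proteus vulgaris, Edwardsiella tarda — 14 left.
ADH −: excludes Enterobacter cloacae — 13 left.
Lactose −: excludes Escherichia coli, Klebsiella oxytoca, Klebsiella aerogenes, Klebsiella pneumoniae — 9 left.
MR +: all 9 remaining candidates are consistent.
Urease −: excludes Morganella morganii, Yersinia enterocolitica, Providencia rettgeri — 6 left.
Citrate −: excludes Providencia stuartii, Serratia marcescens, Citrobacter koseri — 3 left.
Still consistent: Hafnia alvei, Shigella flexneri, Shigella sonnei.

3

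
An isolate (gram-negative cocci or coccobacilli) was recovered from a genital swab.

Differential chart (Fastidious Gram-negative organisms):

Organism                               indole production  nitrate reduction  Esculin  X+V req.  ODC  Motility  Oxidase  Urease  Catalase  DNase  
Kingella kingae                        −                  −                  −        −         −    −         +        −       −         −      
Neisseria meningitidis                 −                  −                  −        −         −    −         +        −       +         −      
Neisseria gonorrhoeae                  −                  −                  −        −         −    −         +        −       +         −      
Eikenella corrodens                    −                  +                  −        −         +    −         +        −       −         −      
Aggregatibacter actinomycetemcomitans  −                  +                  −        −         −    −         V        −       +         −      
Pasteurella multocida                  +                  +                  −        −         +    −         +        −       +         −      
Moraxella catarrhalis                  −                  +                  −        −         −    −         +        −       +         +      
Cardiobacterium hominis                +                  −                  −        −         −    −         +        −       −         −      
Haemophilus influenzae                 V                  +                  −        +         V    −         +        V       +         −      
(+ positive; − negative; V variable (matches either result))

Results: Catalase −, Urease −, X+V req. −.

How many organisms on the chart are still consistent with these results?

X+V req. −: excludes Haemophilus influenzae — 8 left.
Catalase −: excludes 5 organisms — 3 left.
Urease −: all 3 remaining candidates are consistent.
Still consistent: Cardiobacterium hominis, Eikenella corrodens, Kingella kingae.

3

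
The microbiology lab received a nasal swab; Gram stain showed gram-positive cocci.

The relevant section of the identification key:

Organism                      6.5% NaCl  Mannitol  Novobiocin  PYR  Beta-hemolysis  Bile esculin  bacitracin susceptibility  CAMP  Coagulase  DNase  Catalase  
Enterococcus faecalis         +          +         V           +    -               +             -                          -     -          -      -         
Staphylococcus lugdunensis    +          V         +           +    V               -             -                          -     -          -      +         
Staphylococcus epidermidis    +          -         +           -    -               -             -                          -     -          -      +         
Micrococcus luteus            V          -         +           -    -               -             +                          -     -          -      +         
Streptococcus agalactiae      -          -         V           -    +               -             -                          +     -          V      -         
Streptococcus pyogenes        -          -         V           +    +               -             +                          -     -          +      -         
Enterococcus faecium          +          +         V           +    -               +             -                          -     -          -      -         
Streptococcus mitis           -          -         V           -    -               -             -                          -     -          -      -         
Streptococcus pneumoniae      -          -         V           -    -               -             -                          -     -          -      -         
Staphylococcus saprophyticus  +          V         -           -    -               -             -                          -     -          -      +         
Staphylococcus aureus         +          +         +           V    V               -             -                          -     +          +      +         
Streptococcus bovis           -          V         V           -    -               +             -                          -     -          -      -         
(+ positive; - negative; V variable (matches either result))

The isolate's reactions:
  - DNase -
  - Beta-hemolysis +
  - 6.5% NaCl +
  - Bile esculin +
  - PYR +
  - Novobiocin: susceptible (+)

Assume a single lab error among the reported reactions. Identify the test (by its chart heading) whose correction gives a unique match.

Bile esculin

As reported, no row in the chart matches all 6 reactions.
Reversing 6.5% NaCl → still no organism matches.
Reversing Beta-hemolysis → 2 organisms match (not unique).
Reversing Bile esculin (to -) → unique match: Staphylococcus lugdunensis.
Reversing PYR → still no organism matches.
Reversing DNase → still no organism matches.
Reversing Novobiocin → still no organism matches.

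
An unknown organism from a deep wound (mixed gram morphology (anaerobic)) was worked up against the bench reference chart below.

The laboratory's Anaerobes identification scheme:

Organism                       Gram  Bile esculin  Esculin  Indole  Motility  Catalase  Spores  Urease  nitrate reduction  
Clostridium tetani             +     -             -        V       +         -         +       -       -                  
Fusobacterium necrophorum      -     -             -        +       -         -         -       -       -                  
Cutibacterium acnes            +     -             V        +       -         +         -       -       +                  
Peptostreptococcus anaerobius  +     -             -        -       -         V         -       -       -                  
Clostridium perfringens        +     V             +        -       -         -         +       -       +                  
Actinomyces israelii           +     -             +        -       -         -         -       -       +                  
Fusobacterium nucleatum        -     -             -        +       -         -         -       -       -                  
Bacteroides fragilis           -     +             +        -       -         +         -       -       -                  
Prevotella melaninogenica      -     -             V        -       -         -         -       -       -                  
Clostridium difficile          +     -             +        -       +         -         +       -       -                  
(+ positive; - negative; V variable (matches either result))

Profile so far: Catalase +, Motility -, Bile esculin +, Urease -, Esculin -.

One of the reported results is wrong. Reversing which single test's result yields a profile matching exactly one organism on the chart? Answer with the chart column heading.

As reported, no row in the chart matches all 5 reactions.
Reversing Catalase → still no organism matches.
Reversing Urease → still no organism matches.
Reversing Esculin (to +) → unique match: Bacteroides fragilis.
Reversing Motility → still no organism matches.
Reversing Bile esculin → 2 organisms match (not unique).

Esculin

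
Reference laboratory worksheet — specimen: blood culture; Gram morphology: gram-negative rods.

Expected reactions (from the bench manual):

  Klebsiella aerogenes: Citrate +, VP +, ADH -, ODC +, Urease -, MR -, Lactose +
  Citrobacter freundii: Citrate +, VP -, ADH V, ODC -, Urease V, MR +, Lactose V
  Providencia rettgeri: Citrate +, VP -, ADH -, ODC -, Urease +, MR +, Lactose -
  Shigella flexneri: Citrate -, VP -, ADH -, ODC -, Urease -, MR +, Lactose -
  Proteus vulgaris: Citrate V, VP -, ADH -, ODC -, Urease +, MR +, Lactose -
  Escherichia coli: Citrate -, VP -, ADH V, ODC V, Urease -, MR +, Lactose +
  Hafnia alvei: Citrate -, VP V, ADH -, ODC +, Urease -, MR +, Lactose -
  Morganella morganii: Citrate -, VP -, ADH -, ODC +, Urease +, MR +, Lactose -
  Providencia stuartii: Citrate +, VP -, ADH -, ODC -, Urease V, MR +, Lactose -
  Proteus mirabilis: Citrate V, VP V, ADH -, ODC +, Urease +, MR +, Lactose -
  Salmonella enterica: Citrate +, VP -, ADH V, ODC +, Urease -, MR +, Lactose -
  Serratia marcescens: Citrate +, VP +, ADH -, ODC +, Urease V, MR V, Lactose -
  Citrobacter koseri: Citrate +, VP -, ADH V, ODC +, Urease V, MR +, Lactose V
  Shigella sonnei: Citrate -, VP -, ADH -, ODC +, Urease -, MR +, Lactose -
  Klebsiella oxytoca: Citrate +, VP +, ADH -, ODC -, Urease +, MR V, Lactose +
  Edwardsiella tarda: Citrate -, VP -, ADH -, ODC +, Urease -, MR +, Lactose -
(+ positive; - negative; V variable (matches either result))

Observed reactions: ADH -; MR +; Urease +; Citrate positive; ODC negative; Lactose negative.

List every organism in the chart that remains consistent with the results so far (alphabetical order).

Citrate +: excludes 6 organisms — 10 left.
MR +: excludes Klebsiella aerogenes — 9 left.
ADH -: all 9 remaining candidates are consistent.
Urease +: excludes Salmonella enterica — 8 left.
Lactose -: excludes Klebsiella oxytoca — 7 left.
ODC -: excludes Proteus mirabilis, Serratia marcescens, Citrobacter koseri — 4 left.

Citrobacter freundii, Proteus vulgaris, Providencia rettgeri, Providencia stuartii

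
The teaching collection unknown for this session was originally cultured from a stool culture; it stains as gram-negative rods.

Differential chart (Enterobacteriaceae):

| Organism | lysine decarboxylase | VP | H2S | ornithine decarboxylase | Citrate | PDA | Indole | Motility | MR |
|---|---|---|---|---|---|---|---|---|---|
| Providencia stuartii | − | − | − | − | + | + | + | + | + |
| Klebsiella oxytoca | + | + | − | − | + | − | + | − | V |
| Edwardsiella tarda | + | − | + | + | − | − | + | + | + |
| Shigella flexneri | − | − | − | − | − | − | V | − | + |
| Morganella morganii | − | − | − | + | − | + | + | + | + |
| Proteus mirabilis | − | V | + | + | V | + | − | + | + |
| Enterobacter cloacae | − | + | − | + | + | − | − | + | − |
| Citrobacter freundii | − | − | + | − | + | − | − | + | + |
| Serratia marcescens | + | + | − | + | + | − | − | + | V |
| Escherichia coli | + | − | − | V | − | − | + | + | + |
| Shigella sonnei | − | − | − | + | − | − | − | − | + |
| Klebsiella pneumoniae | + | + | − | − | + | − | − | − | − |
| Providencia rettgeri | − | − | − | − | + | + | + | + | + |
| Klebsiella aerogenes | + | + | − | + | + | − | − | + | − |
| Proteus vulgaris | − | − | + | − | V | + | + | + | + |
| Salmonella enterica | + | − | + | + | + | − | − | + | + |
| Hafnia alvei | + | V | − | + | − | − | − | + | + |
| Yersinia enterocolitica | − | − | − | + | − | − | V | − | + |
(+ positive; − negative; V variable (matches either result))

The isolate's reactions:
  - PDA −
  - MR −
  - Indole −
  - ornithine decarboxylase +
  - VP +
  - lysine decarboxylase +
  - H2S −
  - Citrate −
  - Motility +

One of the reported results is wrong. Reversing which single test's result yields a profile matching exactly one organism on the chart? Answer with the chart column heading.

As reported, no row in the chart matches all 9 reactions.
Reversing PDA → still no organism matches.
Reversing ornithine decarboxylase → still no organism matches.
Reversing H2S → still no organism matches.
Reversing MR (to +) → unique match: Hafnia alvei.
Reversing VP → still no organism matches.
Reversing lysine decarboxylase → still no organism matches.
Reversing Citrate → 2 organisms match (not unique).
Reversing Indole → still no organism matches.
Reversing Motility → still no organism matches.

MR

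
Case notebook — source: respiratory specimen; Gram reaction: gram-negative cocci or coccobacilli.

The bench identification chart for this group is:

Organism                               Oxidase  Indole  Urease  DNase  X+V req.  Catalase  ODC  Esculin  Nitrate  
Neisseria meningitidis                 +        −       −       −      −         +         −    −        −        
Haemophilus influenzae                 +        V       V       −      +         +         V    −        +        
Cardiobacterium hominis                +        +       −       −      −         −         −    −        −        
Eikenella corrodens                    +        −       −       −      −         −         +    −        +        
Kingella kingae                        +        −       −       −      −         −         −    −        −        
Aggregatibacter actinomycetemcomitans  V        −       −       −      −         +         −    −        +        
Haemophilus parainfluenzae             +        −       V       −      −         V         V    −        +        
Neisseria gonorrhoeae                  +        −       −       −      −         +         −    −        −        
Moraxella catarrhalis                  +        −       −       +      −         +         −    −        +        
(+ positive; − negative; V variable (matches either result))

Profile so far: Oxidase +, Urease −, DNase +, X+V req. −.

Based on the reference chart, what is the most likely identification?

Oxidase +: all 9 remaining candidates are consistent.
Urease −: all 9 remaining candidates are consistent.
DNase +: excludes 8 organisms — 1 left.
X+V req. −: the one remaining candidate is consistent.

Moraxella catarrhalis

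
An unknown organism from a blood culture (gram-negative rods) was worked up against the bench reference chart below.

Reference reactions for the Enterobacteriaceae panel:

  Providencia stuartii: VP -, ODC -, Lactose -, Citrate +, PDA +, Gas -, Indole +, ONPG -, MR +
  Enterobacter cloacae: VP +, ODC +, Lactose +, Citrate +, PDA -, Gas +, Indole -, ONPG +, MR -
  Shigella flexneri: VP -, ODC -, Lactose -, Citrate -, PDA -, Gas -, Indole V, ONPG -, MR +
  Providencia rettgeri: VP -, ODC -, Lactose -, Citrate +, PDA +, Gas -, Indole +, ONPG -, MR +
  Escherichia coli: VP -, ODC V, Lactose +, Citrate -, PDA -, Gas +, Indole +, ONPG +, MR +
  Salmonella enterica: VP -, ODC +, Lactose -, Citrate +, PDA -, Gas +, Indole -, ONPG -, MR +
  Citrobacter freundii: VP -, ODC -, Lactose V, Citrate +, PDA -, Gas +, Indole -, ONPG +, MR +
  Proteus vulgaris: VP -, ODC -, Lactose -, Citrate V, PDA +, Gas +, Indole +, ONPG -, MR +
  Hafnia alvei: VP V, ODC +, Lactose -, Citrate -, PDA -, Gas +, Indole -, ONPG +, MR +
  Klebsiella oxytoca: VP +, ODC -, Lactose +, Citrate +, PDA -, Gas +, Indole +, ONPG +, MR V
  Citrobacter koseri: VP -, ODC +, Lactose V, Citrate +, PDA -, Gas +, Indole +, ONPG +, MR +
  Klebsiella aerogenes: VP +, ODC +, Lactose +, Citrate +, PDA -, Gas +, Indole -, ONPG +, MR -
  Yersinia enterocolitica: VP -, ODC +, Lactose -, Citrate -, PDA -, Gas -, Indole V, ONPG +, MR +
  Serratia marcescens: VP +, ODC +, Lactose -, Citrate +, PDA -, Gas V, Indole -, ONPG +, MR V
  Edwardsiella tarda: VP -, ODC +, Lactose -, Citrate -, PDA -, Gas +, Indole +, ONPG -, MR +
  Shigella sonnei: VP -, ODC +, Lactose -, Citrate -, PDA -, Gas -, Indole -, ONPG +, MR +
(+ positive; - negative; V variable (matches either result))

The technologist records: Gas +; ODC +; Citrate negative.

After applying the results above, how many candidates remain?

3

Citrate -: excludes 9 organisms — 7 left.
ODC +: excludes Shigella flexneri, Proteus vulgaris — 5 left.
Gas +: excludes Yersinia enterocolitica, Shigella sonnei — 3 left.
Still consistent: Edwardsiella tarda, Escherichia coli, Hafnia alvei.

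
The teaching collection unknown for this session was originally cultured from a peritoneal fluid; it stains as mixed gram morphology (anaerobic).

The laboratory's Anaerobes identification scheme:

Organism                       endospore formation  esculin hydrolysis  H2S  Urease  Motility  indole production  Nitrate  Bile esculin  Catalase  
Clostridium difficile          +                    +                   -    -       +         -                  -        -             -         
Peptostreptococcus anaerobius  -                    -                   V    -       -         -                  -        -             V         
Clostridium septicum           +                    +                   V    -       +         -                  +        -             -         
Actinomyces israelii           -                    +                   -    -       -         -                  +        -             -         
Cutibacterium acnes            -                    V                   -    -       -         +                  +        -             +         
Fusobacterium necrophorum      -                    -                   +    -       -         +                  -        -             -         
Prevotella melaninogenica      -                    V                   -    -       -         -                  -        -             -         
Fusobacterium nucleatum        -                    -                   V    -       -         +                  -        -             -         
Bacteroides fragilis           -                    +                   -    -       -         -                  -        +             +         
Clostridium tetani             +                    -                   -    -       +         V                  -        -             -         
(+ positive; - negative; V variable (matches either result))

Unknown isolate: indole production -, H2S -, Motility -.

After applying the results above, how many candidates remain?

Motility -: excludes Clostridium difficile, Clostridium septicum, Clostridium tetani — 7 left.
indole production -: excludes Cutibacterium acnes, Fusobacterium necrophorum, Fusobacterium nucleatum — 4 left.
H2S -: all 4 remaining candidates are consistent.
Still consistent: Actinomyces israelii, Bacteroides fragilis, Peptostreptococcus anaerobius, Prevotella melaninogenica.

4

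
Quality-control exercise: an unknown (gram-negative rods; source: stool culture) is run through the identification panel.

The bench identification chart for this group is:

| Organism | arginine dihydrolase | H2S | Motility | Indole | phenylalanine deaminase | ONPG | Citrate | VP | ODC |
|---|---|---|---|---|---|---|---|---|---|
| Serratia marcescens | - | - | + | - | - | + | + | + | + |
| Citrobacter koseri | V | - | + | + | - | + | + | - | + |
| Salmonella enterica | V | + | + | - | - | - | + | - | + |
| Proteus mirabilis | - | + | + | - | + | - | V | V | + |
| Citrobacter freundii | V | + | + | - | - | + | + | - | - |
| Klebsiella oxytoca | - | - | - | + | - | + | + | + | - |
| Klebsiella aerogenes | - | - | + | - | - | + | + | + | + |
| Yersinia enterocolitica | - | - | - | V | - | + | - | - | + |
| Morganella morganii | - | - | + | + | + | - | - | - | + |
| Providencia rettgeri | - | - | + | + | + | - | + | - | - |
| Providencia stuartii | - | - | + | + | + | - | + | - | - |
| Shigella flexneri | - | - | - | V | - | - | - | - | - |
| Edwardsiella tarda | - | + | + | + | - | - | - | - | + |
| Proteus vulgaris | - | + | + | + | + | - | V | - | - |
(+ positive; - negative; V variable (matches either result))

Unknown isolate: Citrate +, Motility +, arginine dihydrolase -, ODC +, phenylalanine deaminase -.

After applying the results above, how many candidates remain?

4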